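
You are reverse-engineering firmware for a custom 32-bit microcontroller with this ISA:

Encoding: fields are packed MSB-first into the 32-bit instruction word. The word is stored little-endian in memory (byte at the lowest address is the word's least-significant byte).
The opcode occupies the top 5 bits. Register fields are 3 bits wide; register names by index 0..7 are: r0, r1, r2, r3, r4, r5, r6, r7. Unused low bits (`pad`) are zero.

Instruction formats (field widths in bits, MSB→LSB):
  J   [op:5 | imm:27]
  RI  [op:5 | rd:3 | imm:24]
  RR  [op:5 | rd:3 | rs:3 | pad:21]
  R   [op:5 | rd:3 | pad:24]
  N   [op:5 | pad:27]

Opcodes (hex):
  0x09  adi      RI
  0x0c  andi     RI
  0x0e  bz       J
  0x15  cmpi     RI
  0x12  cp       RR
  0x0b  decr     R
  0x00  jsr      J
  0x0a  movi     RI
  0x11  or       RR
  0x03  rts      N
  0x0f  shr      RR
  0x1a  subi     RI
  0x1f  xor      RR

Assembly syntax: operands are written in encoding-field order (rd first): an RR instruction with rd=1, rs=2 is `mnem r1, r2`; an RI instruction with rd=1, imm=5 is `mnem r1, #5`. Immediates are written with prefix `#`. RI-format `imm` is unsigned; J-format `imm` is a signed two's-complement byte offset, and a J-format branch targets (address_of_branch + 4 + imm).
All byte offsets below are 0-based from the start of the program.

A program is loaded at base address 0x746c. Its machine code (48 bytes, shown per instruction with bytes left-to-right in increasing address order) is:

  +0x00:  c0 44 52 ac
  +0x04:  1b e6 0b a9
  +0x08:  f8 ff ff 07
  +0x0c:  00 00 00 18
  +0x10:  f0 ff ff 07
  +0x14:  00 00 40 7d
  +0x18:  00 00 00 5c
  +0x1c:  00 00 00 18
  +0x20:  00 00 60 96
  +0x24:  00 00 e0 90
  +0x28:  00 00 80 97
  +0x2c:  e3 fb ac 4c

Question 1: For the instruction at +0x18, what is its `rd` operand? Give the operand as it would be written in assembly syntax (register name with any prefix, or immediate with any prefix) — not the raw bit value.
+0x18: 00 00 00 5c ⇒ word 0x5c000000 (little)
  op=0x5c000000>>27=0xb ⇒ decr (R)
  rd: (w>>24)&0x7=0x4 → r4

r4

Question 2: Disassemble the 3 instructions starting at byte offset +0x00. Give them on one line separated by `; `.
cmpi r4, #5391552; cmpi r1, #779803; jsr #-8

@+00  little-endian(c0 44 52 ac) = 0xac5244c0
  op=0xac5244c0>>27=0x15 ⇒ cmpi (RI)
  rd: (w>>24)&0x7=0x4 → r4
  imm: (w>>0)&0xffffff=0x5244c0 → #5391552
@+04  little-endian(1b e6 0b a9) = 0xa90be61b
  op=0xa90be61b>>27=0x15 ⇒ cmpi (RI)
  rd: (w>>24)&0x7=0x1 → r1
  imm: (w>>0)&0xffffff=0xbe61b → #779803
@+08  little-endian(f8 ff ff 07) = 0x07fffff8
  op=0x07fffff8>>27=0x0 ⇒ jsr (J)
  imm: (w>>0)&0x7ffffff=0x7fffff8 (s27→-8) → #-8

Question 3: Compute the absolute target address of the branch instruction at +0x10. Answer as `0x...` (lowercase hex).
0x7470

+0x10: f0 ff ff 07 ⇒ word 0x07fffff0 (little)
  op=0x07fffff0>>27=0x0 ⇒ jsr (J)
  imm: (w>>0)&0x7ffffff=0x7fffff0 (s27→-16) → #-16
  target = base 0x746c + off 0x10 + 4 + imm -16 = 0x7470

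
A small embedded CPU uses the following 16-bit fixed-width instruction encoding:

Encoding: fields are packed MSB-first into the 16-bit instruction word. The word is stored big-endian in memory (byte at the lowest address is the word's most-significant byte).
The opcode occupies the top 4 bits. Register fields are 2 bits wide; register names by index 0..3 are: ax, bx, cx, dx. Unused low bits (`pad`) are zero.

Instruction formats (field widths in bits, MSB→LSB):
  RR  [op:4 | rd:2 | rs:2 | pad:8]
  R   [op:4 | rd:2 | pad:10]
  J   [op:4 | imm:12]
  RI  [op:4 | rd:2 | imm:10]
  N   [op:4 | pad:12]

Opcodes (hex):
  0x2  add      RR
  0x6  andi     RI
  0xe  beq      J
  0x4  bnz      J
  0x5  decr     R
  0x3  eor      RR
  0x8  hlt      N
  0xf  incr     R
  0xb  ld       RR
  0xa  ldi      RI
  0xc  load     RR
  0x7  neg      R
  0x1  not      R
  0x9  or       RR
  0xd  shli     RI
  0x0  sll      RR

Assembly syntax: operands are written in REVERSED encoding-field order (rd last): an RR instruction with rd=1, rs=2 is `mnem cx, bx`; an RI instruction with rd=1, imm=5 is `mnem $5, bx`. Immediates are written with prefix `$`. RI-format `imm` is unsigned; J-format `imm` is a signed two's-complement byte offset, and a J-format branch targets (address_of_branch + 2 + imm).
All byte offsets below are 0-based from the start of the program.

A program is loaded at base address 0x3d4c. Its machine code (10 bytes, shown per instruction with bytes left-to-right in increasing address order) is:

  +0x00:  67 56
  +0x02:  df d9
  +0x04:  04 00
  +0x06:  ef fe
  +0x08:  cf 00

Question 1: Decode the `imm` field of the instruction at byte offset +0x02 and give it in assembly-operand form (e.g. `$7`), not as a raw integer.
[02] df d9 → 0xdfd9
  opcode bits[15:12]=0xd: shli/RI
  rd@[11:10]=0x3 ⇒ dx
  imm@[9:0]=0x3d9 ⇒ $985

$985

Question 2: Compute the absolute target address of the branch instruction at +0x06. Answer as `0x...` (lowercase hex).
[06] ef fe → 0xeffe
  opcode bits[15:12]=0xe: beq/J
  imm@[11:0]=0xffe (s12→-2) ⇒ $-2
  target = base 0x3d4c + off 0x06 + 2 + imm -2 = 0x3d52

0x3d52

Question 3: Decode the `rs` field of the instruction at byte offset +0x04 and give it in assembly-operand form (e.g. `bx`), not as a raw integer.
ax

[04] 04 00 → 0x0400
  op=0x0400>>12=0x0 ⇒ sll (RR)
  [11:10] rd=1 = bx
  [9:8] rs=0 = ax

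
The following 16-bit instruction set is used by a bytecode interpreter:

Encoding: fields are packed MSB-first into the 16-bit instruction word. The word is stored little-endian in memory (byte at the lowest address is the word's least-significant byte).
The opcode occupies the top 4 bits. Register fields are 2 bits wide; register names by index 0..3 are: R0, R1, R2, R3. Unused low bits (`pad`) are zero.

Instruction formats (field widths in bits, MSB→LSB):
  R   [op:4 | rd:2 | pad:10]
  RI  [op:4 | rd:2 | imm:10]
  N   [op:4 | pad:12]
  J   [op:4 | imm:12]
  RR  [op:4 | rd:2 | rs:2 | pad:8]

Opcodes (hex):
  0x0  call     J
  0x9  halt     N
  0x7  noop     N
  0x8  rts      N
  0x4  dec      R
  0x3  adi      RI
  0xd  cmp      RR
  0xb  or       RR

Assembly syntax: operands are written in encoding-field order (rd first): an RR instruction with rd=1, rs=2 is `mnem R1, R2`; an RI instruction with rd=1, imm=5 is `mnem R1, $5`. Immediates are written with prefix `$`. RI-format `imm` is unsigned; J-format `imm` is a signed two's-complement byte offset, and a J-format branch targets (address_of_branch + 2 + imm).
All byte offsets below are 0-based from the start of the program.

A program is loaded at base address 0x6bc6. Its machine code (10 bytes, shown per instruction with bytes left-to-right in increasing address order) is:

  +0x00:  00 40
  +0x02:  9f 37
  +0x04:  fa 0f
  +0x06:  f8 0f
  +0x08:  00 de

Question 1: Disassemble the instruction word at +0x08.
cmp R3, R2

@+08  little-endian(00 de) = 0xde00
  opcode bits[15:12]=0xd: cmp/RR
  [11:10] rd=3 = R3
  [9:8] rs=2 = R2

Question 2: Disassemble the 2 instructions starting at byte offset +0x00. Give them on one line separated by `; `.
dec R0; adi R1, $927

off 0x00: read 00 40 as little → 0x4000
  op=0x4000>>12=0x4 ⇒ dec (R)
  rd: (w>>10)&0x3=0x0 → R0
off 0x02: read 9f 37 as little → 0x379f
  op=0x379f>>12=0x3 ⇒ adi (RI)
  rd: (w>>10)&0x3=0x1 → R1
  imm: (w>>0)&0x3ff=0x39f → $927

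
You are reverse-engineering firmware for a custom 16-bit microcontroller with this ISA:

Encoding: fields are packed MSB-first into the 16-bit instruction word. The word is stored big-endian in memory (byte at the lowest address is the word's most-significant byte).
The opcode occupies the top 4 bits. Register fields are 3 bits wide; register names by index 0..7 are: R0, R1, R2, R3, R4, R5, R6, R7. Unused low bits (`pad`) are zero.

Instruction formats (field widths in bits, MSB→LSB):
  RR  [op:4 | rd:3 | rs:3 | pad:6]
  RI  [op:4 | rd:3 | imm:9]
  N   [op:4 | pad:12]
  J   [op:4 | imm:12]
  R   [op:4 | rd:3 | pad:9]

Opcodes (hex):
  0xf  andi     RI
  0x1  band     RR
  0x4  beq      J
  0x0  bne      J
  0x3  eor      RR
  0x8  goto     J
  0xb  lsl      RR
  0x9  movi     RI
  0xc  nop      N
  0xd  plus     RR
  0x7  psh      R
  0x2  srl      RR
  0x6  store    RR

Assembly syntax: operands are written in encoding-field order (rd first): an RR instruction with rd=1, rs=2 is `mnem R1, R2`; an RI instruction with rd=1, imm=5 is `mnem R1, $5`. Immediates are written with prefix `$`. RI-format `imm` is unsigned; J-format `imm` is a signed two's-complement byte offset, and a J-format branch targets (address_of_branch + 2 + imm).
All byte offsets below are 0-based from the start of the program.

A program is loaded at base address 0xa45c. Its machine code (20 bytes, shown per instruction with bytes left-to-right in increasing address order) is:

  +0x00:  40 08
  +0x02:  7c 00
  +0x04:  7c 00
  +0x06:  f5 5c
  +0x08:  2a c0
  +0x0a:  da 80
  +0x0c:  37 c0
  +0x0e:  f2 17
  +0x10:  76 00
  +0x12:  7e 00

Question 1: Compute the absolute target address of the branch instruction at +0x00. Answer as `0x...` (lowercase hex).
0xa466

+0x00: 40 08 ⇒ word 0x4008 (big)
  top 4b → 0x4 → beq [J]
  imm: (w>>0)&0xfff=0x8 → $8
  target = base 0xa45c + off 0x00 + 2 + imm 8 = 0xa466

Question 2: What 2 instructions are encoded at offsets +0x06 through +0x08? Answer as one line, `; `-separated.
andi R2, $348; srl R5, R3

[06] f5 5c → 0xf55c
  op=0xf55c>>12=0xf ⇒ andi (RI)
  rd: (w>>9)&0x7=0x2 → R2
  imm: (w>>0)&0x1ff=0x15c → $348
[08] 2a c0 → 0x2ac0
  op=0x2ac0>>12=0x2 ⇒ srl (RR)
  rd: (w>>9)&0x7=0x5 → R5
  rs: (w>>6)&0x7=0x3 → R3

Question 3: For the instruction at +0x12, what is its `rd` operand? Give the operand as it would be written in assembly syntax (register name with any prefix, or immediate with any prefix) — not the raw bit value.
[12] 7e 00 → 0x7e00
  top 4b → 0x7 → psh [R]
  rd: (w>>9)&0x7=0x7 → R7

R7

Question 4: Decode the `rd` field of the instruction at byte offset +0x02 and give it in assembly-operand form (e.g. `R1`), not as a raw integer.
R6

@+02  big-endian(7c 00) = 0x7c00
  op=0x7c00>>12=0x7 ⇒ psh (R)
  rd: (w>>9)&0x7=0x6 → R6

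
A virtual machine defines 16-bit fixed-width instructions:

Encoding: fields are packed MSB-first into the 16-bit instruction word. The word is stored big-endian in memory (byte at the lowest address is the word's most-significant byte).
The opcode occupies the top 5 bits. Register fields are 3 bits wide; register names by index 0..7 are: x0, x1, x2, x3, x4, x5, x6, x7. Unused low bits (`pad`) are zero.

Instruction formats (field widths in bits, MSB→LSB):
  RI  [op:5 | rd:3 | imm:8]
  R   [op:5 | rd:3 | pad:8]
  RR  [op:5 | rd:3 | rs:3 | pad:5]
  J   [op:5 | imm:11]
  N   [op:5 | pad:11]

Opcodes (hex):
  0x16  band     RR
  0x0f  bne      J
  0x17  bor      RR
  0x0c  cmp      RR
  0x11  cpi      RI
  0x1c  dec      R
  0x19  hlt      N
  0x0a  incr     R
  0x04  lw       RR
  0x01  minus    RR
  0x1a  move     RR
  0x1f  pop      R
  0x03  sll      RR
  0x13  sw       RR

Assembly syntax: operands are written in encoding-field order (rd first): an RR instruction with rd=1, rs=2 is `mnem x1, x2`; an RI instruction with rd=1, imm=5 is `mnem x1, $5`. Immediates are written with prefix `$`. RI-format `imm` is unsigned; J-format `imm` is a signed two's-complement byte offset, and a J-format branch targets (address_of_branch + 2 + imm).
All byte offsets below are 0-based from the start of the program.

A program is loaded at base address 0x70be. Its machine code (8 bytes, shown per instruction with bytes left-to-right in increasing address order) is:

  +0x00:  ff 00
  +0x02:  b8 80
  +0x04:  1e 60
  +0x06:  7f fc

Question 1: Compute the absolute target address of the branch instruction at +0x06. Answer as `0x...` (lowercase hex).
off 0x06: read 7f fc as big → 0x7ffc
  op=0x7ffc>>11=0xf ⇒ bne (J)
  imm: (w>>0)&0x7ff=0x7fc (s11→-4) → $-4
  target = base 0x70be + off 0x06 + 2 + imm -4 = 0x70c2

0x70c2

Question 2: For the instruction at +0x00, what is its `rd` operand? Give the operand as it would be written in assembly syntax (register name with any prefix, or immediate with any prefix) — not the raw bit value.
x7

off 0x00: read ff 00 as big → 0xff00
  op=0xff00>>11=0x1f ⇒ pop (R)
  [10:8] rd=7 = x7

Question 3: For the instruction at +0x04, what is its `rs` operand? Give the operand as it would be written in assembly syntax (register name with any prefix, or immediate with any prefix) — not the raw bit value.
x3

+0x04: 1e 60 ⇒ word 0x1e60 (big)
  op=0x1e60>>11=0x3 ⇒ sll (RR)
  rd@[10:8]=0x6 ⇒ x6
  rs@[7:5]=0x3 ⇒ x3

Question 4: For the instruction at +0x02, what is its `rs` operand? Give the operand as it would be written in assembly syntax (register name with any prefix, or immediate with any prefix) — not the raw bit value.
off 0x02: read b8 80 as big → 0xb880
  opcode bits[15:11]=0x17: bor/RR
  rd@[10:8]=0x0 ⇒ x0
  rs@[7:5]=0x4 ⇒ x4

x4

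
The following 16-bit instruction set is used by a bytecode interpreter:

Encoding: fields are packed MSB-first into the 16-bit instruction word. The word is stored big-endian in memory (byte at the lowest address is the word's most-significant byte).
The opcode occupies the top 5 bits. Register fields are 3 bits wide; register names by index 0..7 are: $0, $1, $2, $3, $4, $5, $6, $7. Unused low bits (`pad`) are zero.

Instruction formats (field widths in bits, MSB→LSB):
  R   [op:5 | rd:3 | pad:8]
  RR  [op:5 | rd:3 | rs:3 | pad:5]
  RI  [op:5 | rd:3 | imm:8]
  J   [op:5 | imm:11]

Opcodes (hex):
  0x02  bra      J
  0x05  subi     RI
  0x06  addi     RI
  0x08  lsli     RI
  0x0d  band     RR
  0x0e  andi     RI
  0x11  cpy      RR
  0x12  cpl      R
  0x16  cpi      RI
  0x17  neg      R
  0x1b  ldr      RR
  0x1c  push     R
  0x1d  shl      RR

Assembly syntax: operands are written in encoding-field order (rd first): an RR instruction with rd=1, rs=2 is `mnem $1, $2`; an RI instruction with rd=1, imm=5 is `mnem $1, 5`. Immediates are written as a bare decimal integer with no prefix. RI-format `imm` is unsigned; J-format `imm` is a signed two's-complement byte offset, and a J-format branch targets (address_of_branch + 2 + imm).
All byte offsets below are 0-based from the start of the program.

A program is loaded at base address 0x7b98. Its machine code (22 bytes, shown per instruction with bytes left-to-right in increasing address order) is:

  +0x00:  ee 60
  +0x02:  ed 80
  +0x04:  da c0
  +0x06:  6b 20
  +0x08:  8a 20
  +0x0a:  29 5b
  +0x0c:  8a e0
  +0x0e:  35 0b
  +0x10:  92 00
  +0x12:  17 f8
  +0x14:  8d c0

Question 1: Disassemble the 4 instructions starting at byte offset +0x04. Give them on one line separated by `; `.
@+04  big-endian(da c0) = 0xdac0
  top 5b → 0x1b → ldr [RR]
  rd: (w>>8)&0x7=0x2 → $2
  rs: (w>>5)&0x7=0x6 → $6
@+06  big-endian(6b 20) = 0x6b20
  top 5b → 0xd → band [RR]
  rd: (w>>8)&0x7=0x3 → $3
  rs: (w>>5)&0x7=0x1 → $1
@+08  big-endian(8a 20) = 0x8a20
  top 5b → 0x11 → cpy [RR]
  rd: (w>>8)&0x7=0x2 → $2
  rs: (w>>5)&0x7=0x1 → $1
@+0a  big-endian(29 5b) = 0x295b
  top 5b → 0x5 → subi [RI]
  rd: (w>>8)&0x7=0x1 → $1
  imm: (w>>0)&0xff=0x5b → 91

ldr $2, $6; band $3, $1; cpy $2, $1; subi $1, 91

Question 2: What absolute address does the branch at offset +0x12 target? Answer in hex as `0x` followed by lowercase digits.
0x7ba4

+0x12: 17 f8 ⇒ word 0x17f8 (big)
  opcode bits[15:11]=0x2: bra/J
  [10:0] imm=2040 (s11→-8) = -8
  target = base 0x7b98 + off 0x12 + 2 + imm -8 = 0x7ba4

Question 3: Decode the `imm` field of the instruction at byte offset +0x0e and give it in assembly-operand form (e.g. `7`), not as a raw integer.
11

off 0x0e: read 35 0b as big → 0x350b
  top 5b → 0x6 → addi [RI]
  rd: (w>>8)&0x7=0x5 → $5
  imm: (w>>0)&0xff=0xb → 11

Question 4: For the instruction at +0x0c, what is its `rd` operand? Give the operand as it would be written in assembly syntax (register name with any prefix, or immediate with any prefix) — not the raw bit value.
off 0x0c: read 8a e0 as big → 0x8ae0
  top 5b → 0x11 → cpy [RR]
  rd@[10:8]=0x2 ⇒ $2
  rs@[7:5]=0x7 ⇒ $7

$2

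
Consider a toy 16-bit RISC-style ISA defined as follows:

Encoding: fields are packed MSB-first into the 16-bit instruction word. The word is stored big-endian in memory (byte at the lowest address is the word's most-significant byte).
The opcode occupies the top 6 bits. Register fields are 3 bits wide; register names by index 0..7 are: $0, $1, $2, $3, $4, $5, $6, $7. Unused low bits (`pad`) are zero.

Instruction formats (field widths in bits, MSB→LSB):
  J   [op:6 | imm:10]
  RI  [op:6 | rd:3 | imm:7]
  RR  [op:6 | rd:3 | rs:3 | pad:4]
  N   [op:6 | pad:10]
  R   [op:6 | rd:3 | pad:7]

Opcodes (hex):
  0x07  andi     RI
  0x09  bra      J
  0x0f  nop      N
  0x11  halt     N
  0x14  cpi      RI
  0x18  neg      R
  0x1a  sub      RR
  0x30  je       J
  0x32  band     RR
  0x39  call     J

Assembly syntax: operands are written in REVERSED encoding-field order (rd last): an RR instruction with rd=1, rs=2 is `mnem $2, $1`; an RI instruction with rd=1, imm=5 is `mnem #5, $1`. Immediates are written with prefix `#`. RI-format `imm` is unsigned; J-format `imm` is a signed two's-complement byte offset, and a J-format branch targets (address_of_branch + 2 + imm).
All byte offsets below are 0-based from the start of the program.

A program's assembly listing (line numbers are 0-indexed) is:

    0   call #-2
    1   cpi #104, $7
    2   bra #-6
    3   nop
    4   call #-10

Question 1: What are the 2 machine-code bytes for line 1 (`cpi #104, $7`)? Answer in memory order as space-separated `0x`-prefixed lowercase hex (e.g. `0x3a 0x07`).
line 1 (cpi): pack op=0x14:6|rd=7:3|imm=104:7 = 0x53e8; big→ 53 e8

0x53 0xe8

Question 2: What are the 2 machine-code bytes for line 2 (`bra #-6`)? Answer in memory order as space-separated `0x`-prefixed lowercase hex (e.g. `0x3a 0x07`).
L2: bra op=0x9:6|imm=-6:10 ⇒ 0x27fa ⇒ big 27 fa

0x27 0xfa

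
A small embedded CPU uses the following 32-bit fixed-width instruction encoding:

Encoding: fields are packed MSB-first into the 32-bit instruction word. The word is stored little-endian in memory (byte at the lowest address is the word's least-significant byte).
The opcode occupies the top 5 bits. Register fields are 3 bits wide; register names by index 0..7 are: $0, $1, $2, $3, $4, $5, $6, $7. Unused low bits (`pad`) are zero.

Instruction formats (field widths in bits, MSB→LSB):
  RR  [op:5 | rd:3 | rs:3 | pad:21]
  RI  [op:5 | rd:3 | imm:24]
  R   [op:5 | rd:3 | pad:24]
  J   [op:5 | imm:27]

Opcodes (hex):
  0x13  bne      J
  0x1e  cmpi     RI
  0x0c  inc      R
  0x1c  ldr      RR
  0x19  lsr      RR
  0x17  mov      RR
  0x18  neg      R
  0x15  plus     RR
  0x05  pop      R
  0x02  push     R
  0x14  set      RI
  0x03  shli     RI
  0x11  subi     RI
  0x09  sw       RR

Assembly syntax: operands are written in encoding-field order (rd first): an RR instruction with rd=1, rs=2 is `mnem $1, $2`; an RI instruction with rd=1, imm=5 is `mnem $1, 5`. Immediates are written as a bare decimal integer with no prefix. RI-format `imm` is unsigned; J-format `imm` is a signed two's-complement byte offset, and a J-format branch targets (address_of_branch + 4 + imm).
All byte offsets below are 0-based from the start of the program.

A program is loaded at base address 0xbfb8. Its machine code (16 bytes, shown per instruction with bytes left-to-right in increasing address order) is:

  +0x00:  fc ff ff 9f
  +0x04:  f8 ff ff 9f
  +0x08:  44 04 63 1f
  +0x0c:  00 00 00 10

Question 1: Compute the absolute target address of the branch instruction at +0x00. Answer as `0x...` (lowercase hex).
0xbfb8

+0x00: fc ff ff 9f ⇒ word 0x9ffffffc (little)
  opcode bits[31:27]=0x13: bne/J
  [26:0] imm=134217724 (s27→-4) = -4
  target = base 0xbfb8 + off 0x00 + 4 + imm -4 = 0xbfb8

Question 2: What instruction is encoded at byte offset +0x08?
off 0x08: read 44 04 63 1f as little → 0x1f630444
  top 5b → 0x3 → shli [RI]
  rd@[26:24]=0x7 ⇒ $7
  imm@[23:0]=0x630444 ⇒ 6489156

shli $7, 6489156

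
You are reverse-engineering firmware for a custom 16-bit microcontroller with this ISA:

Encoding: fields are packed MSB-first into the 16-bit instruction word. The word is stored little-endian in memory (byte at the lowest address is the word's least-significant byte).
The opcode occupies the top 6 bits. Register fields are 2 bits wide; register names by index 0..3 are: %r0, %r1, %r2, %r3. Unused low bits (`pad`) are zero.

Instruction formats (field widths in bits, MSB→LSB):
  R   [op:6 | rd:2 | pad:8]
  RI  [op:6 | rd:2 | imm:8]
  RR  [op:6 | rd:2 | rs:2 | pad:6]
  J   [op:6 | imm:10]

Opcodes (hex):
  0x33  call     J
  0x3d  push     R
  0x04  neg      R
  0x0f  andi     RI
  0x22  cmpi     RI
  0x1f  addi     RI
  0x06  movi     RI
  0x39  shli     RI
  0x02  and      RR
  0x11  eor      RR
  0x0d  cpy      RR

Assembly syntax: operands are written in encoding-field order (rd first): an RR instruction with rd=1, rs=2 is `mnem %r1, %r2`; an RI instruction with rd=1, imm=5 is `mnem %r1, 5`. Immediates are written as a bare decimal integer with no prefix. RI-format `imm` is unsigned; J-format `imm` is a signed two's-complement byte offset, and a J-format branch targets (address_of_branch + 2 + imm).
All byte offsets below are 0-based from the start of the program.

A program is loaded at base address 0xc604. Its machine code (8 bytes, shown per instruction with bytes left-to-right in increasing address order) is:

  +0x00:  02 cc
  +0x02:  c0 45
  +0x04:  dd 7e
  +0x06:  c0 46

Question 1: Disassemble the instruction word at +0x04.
addi %r2, 221

@+04  little-endian(dd 7e) = 0x7edd
  opcode bits[15:10]=0x1f: addi/RI
  rd: (w>>8)&0x3=0x2 → %r2
  imm: (w>>0)&0xff=0xdd → 221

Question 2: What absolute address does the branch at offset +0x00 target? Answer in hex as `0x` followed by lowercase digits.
off 0x00: read 02 cc as little → 0xcc02
  op=0xcc02>>10=0x33 ⇒ call (J)
  [9:0] imm=2 = 2
  target = base 0xc604 + off 0x00 + 2 + imm 2 = 0xc608

0xc608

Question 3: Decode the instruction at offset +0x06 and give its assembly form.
+0x06: c0 46 ⇒ word 0x46c0 (little)
  op=0x46c0>>10=0x11 ⇒ eor (RR)
  [9:8] rd=2 = %r2
  [7:6] rs=3 = %r3

eor %r2, %r3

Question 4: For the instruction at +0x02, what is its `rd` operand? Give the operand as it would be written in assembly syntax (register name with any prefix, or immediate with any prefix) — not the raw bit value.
+0x02: c0 45 ⇒ word 0x45c0 (little)
  top 6b → 0x11 → eor [RR]
  rd: (w>>8)&0x3=0x1 → %r1
  rs: (w>>6)&0x3=0x3 → %r3

%r1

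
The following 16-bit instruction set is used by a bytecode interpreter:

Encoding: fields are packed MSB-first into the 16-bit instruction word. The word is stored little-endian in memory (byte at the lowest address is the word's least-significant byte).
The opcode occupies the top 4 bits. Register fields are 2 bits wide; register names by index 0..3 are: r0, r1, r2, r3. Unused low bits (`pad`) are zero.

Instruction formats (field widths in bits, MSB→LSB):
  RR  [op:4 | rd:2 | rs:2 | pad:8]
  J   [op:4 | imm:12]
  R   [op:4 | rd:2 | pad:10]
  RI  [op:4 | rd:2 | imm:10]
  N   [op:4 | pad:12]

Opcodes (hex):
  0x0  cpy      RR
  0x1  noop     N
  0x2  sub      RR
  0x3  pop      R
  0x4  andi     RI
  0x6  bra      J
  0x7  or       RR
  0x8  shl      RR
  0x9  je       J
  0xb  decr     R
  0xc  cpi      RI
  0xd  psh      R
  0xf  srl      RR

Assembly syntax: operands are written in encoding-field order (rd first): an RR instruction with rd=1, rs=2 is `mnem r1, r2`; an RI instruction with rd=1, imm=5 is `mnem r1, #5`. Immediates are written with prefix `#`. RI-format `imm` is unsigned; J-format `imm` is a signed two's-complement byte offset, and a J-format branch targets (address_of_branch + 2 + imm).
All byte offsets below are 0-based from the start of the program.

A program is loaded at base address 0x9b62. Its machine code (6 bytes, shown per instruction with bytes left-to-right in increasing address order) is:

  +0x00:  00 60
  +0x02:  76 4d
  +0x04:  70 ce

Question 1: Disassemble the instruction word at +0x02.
andi r3, #374

off 0x02: read 76 4d as little → 0x4d76
  top 4b → 0x4 → andi [RI]
  [11:10] rd=3 = r3
  [9:0] imm=374 = #374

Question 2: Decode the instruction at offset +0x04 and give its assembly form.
cpi r3, #624

+0x04: 70 ce ⇒ word 0xce70 (little)
  op=0xce70>>12=0xc ⇒ cpi (RI)
  [11:10] rd=3 = r3
  [9:0] imm=624 = #624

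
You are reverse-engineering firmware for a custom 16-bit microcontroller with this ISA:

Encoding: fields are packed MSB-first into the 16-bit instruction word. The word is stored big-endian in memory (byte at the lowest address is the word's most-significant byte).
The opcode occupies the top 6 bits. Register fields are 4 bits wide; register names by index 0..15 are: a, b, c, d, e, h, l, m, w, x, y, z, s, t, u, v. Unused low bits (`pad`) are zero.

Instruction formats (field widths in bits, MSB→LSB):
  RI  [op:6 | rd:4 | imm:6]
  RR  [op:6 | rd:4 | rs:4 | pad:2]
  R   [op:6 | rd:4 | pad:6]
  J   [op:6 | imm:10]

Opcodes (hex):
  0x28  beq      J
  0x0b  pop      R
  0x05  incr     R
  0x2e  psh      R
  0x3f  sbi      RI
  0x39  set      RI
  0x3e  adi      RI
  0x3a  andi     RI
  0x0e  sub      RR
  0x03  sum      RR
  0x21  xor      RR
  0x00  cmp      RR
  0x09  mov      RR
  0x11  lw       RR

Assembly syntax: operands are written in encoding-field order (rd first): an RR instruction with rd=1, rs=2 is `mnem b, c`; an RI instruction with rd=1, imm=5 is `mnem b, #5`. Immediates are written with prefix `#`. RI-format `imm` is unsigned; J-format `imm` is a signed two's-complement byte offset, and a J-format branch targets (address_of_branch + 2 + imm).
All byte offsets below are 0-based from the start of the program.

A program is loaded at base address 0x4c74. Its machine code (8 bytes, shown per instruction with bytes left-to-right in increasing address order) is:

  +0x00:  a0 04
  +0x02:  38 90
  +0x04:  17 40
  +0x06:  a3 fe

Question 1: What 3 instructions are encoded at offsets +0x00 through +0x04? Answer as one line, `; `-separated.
beq #4; sub c, e; incr t

@+00  big-endian(a0 04) = 0xa004
  top 6b → 0x28 → beq [J]
  imm: (w>>0)&0x3ff=0x4 → #4
@+02  big-endian(38 90) = 0x3890
  top 6b → 0xe → sub [RR]
  rd: (w>>6)&0xf=0x2 → c
  rs: (w>>2)&0xf=0x4 → e
@+04  big-endian(17 40) = 0x1740
  top 6b → 0x5 → incr [R]
  rd: (w>>6)&0xf=0xd → t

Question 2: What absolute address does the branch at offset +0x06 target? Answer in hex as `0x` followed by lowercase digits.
0x4c7a

[06] a3 fe → 0xa3fe
  op=0xa3fe>>10=0x28 ⇒ beq (J)
  imm: (w>>0)&0x3ff=0x3fe (s10→-2) → #-2
  target = base 0x4c74 + off 0x06 + 2 + imm -2 = 0x4c7a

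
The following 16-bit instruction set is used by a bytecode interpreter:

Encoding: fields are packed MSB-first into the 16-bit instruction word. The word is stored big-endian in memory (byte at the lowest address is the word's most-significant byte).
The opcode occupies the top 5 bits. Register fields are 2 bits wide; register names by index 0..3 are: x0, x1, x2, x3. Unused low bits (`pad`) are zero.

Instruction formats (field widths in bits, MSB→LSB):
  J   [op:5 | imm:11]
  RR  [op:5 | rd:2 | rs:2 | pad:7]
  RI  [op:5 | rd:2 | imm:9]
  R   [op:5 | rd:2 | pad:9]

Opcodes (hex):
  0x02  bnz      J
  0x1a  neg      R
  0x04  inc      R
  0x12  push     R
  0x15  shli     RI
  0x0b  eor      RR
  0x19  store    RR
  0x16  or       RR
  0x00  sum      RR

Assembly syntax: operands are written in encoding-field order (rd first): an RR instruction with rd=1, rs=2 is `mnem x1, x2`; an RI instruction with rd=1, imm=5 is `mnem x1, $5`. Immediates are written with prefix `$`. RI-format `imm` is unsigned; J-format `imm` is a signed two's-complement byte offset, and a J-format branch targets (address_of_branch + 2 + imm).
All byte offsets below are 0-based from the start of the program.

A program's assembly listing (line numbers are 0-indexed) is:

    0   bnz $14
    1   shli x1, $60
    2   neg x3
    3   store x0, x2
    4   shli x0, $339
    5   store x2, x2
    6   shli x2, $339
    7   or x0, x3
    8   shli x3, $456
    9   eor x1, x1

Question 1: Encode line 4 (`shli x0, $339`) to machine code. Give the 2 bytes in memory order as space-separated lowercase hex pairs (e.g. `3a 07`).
4. shli fields op=0x15:5|rd=0:2|imm=339:9 → word a953h → a9 53

a9 53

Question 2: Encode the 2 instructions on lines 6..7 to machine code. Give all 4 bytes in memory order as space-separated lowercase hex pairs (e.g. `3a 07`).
line 6 (shli): pack op=0x15:5|rd=2:2|imm=339:9 = 0xad53; big→ ad 53
line 7 (or): pack op=0x16:5|rd=0:2|rs=3:2|pad=0:7 = 0xb180; big→ b1 80

ad 53 b1 80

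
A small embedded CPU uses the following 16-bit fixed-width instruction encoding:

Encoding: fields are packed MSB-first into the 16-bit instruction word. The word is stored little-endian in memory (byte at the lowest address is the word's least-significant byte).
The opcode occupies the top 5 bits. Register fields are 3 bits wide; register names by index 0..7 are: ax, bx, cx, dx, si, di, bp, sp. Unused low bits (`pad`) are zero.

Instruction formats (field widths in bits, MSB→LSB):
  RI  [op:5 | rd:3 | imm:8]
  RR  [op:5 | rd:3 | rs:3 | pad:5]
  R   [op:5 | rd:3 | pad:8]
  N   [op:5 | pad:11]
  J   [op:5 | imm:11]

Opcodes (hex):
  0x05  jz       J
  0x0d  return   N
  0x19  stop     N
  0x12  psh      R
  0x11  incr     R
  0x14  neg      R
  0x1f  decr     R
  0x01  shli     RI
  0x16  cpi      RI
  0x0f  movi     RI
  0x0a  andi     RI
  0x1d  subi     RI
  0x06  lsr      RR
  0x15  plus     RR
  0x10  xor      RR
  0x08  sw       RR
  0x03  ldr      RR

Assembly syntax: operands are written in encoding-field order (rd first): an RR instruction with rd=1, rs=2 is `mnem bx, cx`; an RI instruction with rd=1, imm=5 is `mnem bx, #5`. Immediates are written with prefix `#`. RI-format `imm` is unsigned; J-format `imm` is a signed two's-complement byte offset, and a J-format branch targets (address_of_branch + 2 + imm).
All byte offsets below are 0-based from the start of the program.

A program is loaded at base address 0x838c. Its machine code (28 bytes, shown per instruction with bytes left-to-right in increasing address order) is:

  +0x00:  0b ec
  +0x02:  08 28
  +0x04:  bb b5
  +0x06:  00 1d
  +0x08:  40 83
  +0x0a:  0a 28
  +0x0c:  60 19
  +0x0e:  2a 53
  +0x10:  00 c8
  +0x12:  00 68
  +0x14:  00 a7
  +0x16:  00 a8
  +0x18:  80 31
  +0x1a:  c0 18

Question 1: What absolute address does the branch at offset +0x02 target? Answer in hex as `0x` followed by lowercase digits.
0x8398

[02] 08 28 → 0x2808
  op=0x2808>>11=0x5 ⇒ jz (J)
  [10:0] imm=8 = #8
  target = base 0x838c + off 0x02 + 2 + imm 8 = 0x8398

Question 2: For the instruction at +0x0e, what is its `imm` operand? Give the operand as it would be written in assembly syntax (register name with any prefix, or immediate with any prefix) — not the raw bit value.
[0e] 2a 53 → 0x532a
  top 5b → 0xa → andi [RI]
  rd: (w>>8)&0x7=0x3 → dx
  imm: (w>>0)&0xff=0x2a → #42

#42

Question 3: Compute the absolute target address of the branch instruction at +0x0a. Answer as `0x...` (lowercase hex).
0x83a2

[0a] 0a 28 → 0x280a
  top 5b → 0x5 → jz [J]
  imm: (w>>0)&0x7ff=0xa → #10
  target = base 0x838c + off 0x0a + 2 + imm 10 = 0x83a2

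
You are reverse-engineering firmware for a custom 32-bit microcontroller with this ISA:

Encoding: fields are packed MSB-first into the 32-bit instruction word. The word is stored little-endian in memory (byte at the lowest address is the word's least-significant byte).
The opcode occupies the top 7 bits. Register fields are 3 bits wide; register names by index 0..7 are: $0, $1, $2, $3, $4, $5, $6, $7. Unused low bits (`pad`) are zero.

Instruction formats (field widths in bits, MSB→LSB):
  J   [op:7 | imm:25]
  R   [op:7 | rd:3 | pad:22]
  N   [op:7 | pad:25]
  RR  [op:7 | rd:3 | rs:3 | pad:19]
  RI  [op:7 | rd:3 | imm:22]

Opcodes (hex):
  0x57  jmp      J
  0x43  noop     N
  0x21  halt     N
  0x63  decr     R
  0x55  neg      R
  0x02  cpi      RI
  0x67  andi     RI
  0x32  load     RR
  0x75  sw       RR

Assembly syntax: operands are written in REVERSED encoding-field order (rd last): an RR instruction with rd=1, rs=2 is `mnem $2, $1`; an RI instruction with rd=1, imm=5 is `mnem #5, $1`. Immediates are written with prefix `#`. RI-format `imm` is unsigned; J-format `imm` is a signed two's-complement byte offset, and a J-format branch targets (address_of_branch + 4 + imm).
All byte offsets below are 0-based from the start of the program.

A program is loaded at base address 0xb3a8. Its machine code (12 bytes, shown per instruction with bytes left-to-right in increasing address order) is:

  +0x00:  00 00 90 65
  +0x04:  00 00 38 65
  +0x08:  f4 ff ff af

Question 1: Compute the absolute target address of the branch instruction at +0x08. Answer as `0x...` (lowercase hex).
0xb3a8

off 0x08: read f4 ff ff af as little → 0xaffffff4
  opcode bits[31:25]=0x57: jmp/J
  imm: (w>>0)&0x1ffffff=0x1fffff4 (s25→-12) → #-12
  target = base 0xb3a8 + off 0x08 + 4 + imm -12 = 0xb3a8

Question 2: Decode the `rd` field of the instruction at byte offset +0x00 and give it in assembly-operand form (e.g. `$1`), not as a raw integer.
@+00  little-endian(00 00 90 65) = 0x65900000
  op=0x65900000>>25=0x32 ⇒ load (RR)
  [24:22] rd=6 = $6
  [21:19] rs=2 = $2

$6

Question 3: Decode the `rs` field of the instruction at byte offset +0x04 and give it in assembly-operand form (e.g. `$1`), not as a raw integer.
$7

off 0x04: read 00 00 38 65 as little → 0x65380000
  opcode bits[31:25]=0x32: load/RR
  rd@[24:22]=0x4 ⇒ $4
  rs@[21:19]=0x7 ⇒ $7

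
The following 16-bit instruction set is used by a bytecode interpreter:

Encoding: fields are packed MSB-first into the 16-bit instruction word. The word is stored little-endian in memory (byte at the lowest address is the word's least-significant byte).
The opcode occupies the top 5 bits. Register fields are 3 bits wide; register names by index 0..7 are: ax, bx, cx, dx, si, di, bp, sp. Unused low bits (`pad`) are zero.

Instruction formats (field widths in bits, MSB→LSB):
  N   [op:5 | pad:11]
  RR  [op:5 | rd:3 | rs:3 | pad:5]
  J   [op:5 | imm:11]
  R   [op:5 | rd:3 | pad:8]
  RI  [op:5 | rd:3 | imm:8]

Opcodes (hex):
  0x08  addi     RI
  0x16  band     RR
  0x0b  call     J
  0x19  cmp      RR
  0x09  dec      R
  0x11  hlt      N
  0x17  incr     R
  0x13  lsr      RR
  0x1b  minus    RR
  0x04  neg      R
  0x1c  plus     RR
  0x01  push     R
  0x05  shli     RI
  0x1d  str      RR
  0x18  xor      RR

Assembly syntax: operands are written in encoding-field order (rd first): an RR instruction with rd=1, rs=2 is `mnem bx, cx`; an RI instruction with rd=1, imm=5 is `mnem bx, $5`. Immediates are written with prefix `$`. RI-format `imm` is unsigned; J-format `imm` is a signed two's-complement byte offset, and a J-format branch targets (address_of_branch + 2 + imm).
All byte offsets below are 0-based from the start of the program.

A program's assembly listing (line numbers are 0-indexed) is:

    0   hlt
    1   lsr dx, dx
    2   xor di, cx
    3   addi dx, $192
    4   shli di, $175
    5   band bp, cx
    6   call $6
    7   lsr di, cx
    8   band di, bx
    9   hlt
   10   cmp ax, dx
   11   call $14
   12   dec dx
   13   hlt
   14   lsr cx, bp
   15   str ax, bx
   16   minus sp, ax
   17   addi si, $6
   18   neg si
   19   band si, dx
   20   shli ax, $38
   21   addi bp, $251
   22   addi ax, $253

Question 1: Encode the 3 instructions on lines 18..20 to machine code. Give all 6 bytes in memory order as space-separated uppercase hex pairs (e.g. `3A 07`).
line 18 (neg): pack op=0x4:5|rd=4:3|pad=0:8 = 0x2400; little→ 00 24
line 19 (band): pack op=0x16:5|rd=4:3|rs=3:3|pad=0:5 = 0xb460; little→ 60 b4
line 20 (shli): pack op=0x5:5|rd=0:3|imm=38:8 = 0x2826; little→ 26 28

00 24 60 B4 26 28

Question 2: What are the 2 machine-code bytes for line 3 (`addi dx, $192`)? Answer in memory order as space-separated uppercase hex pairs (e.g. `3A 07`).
L3: addi op=0x8:5|rd=3:3|imm=192:8 ⇒ 0x43c0 ⇒ little c0 43

C0 43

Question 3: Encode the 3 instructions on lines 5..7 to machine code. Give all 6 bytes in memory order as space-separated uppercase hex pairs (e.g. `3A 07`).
40 B6 06 58 40 9D

5. band fields op=0x16:5|rd=6:3|rs=2:3|pad=0:5 → word b640h → 40 b6
6. call fields op=0xb:5|imm=6:11 → word 5806h → 06 58
7. lsr fields op=0x13:5|rd=5:3|rs=2:3|pad=0:5 → word 9d40h → 40 9d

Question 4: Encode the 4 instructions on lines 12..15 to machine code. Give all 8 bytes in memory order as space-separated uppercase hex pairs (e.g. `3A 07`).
line 12 (dec): pack op=0x9:5|rd=3:3|pad=0:8 = 0x4b00; little→ 00 4b
line 13 (hlt): pack op=0x11:5|pad=0:11 = 0x8800; little→ 00 88
line 14 (lsr): pack op=0x13:5|rd=2:3|rs=6:3|pad=0:5 = 0x9ac0; little→ c0 9a
line 15 (str): pack op=0x1d:5|rd=0:3|rs=1:3|pad=0:5 = 0xe820; little→ 20 e8

00 4B 00 88 C0 9A 20 E8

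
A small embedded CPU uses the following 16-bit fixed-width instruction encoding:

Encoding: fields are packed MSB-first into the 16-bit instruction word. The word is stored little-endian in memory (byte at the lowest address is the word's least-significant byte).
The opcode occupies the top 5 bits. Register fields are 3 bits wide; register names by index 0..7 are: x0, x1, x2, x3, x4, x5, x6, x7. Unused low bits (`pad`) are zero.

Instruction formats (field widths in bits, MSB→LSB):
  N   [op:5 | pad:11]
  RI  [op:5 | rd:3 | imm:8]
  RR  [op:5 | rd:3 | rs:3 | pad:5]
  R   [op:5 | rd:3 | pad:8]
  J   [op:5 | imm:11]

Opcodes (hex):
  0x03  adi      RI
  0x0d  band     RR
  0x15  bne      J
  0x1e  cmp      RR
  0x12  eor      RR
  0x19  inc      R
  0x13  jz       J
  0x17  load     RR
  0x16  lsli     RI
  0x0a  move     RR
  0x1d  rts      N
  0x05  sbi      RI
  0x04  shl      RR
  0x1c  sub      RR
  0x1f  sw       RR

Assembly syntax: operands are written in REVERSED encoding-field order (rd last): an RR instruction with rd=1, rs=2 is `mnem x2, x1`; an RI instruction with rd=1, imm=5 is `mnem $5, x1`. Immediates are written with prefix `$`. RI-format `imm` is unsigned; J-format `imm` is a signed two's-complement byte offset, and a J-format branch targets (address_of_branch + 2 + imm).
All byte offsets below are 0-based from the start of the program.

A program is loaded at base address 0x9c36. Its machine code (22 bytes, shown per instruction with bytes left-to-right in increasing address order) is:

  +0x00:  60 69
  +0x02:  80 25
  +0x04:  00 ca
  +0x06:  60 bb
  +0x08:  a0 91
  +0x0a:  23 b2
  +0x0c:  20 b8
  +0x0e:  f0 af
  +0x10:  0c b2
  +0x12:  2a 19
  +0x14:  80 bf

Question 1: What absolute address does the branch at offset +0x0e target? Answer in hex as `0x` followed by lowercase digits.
0x9c36

off 0x0e: read f0 af as little → 0xaff0
  top 5b → 0x15 → bne [J]
  [10:0] imm=2032 (s11→-16) = $-16
  target = base 0x9c36 + off 0x0e + 2 + imm -16 = 0x9c36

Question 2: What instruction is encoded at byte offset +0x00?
+0x00: 60 69 ⇒ word 0x6960 (little)
  op=0x6960>>11=0xd ⇒ band (RR)
  [10:8] rd=1 = x1
  [7:5] rs=3 = x3

band x3, x1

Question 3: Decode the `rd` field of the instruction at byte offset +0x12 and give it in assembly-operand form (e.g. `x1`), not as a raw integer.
+0x12: 2a 19 ⇒ word 0x192a (little)
  top 5b → 0x3 → adi [RI]
  rd@[10:8]=0x1 ⇒ x1
  imm@[7:0]=0x2a ⇒ $42

x1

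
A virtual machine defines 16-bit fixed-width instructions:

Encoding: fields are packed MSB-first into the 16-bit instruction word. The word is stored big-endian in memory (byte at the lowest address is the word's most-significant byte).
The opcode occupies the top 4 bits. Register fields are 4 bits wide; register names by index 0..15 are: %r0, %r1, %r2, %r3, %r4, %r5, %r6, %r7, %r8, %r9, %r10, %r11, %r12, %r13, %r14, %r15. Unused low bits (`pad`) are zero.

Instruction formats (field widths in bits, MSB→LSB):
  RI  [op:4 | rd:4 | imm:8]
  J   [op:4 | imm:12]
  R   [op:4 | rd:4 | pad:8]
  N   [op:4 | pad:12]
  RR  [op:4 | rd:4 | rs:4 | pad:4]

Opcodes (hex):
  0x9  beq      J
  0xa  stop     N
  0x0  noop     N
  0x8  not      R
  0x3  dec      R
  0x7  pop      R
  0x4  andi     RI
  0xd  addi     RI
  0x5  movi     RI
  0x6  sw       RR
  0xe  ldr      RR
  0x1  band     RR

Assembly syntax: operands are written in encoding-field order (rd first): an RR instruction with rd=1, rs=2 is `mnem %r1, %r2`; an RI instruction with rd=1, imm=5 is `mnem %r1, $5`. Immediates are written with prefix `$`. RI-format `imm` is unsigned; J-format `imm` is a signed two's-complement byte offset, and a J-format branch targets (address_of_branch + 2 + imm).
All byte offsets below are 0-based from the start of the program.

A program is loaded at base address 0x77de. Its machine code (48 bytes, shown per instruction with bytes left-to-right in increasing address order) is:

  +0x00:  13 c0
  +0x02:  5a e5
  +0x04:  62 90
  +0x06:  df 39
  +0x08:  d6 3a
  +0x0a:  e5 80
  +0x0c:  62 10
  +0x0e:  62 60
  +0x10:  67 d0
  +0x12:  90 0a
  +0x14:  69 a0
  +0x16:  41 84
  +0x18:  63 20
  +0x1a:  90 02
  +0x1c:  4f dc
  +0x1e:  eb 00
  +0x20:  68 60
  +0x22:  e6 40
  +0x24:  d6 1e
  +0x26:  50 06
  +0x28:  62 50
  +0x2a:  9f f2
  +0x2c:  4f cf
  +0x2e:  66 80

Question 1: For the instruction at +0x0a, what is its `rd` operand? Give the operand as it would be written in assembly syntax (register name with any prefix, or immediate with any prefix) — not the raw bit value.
%r5

+0x0a: e5 80 ⇒ word 0xe580 (big)
  top 4b → 0xe → ldr [RR]
  [11:8] rd=5 = %r5
  [7:4] rs=8 = %r8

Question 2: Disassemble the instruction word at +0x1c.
[1c] 4f dc → 0x4fdc
  opcode bits[15:12]=0x4: andi/RI
  rd: (w>>8)&0xf=0xf → %r15
  imm: (w>>0)&0xff=0xdc → $220

andi %r15, $220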